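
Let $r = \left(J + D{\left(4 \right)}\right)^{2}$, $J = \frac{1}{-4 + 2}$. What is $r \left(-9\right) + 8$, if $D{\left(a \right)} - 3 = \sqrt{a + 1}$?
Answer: $- \frac{373}{4} - 45 \sqrt{5} \approx -193.87$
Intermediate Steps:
$J = - \frac{1}{2}$ ($J = \frac{1}{-2} = - \frac{1}{2} \approx -0.5$)
$D{\left(a \right)} = 3 + \sqrt{1 + a}$ ($D{\left(a \right)} = 3 + \sqrt{a + 1} = 3 + \sqrt{1 + a}$)
$r = \left(\frac{5}{2} + \sqrt{5}\right)^{2}$ ($r = \left(- \frac{1}{2} + \left(3 + \sqrt{1 + 4}\right)\right)^{2} = \left(- \frac{1}{2} + \left(3 + \sqrt{5}\right)\right)^{2} = \left(\frac{5}{2} + \sqrt{5}\right)^{2} \approx 22.43$)
$r \left(-9\right) + 8 = \left(\frac{45}{4} + 5 \sqrt{5}\right) \left(-9\right) + 8 = \left(- \frac{405}{4} - 45 \sqrt{5}\right) + 8 = - \frac{373}{4} - 45 \sqrt{5}$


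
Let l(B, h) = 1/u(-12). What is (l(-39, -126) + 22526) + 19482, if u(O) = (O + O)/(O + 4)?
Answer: 126025/3 ≈ 42008.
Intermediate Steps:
u(O) = 2*O/(4 + O) (u(O) = (2*O)/(4 + O) = 2*O/(4 + O))
l(B, h) = ⅓ (l(B, h) = 1/(2*(-12)/(4 - 12)) = 1/(2*(-12)/(-8)) = 1/(2*(-12)*(-⅛)) = 1/3 = ⅓)
(l(-39, -126) + 22526) + 19482 = (⅓ + 22526) + 19482 = 67579/3 + 19482 = 126025/3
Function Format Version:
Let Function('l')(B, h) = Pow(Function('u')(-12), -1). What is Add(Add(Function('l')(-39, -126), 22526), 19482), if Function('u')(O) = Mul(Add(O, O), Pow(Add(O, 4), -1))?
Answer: Rational(126025, 3) ≈ 42008.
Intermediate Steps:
Function('u')(O) = Mul(2, O, Pow(Add(4, O), -1)) (Function('u')(O) = Mul(Mul(2, O), Pow(Add(4, O), -1)) = Mul(2, O, Pow(Add(4, O), -1)))
Function('l')(B, h) = Rational(1, 3) (Function('l')(B, h) = Pow(Mul(2, -12, Pow(Add(4, -12), -1)), -1) = Pow(Mul(2, -12, Pow(-8, -1)), -1) = Pow(Mul(2, -12, Rational(-1, 8)), -1) = Pow(3, -1) = Rational(1, 3))
Add(Add(Function('l')(-39, -126), 22526), 19482) = Add(Add(Rational(1, 3), 22526), 19482) = Add(Rational(67579, 3), 19482) = Rational(126025, 3)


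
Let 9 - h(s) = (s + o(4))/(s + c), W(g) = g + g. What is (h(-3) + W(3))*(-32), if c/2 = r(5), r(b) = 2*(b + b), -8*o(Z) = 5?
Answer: -17876/37 ≈ -483.14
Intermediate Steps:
o(Z) = -5/8 (o(Z) = -⅛*5 = -5/8)
r(b) = 4*b (r(b) = 2*(2*b) = 4*b)
W(g) = 2*g
c = 40 (c = 2*(4*5) = 2*20 = 40)
h(s) = 9 - (-5/8 + s)/(40 + s) (h(s) = 9 - (s - 5/8)/(s + 40) = 9 - (-5/8 + s)/(40 + s))
(h(-3) + W(3))*(-32) = ((2885 + 64*(-3))/(8*(40 - 3)) + 2*3)*(-32) = ((⅛)*(2885 - 192)/37 + 6)*(-32) = ((⅛)*(1/37)*2693 + 6)*(-32) = (2693/296 + 6)*(-32) = (4469/296)*(-32) = -17876/37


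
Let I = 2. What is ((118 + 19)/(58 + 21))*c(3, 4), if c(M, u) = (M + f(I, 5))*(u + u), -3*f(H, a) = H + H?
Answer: 5480/237 ≈ 23.122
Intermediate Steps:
f(H, a) = -2*H/3 (f(H, a) = -(H + H)/3 = -2*H/3)
c(M, u) = 2*u*(-4/3 + M) (c(M, u) = (M - ⅔*2)*(u + u) = (M - 4/3)*(2*u) = (-4/3 + M)*(2*u) = 2*u*(-4/3 + M))
((118 + 19)/(58 + 21))*c(3, 4) = ((118 + 19)/(58 + 21))*((⅔)*4*(-4 + 3*3)) = (137/79)*((⅔)*4*(-4 + 9)) = (137*(1/79))*((⅔)*4*5) = (137/79)*(40/3) = 5480/237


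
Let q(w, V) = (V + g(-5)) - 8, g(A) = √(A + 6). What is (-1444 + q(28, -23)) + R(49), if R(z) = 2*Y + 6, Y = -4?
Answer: -1476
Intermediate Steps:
R(z) = -2 (R(z) = 2*(-4) + 6 = -8 + 6 = -2)
g(A) = √(6 + A)
q(w, V) = -7 + V (q(w, V) = (V + √(6 - 5)) - 8 = (V + √1) - 8 = (V + 1) - 8 = (1 + V) - 8 = -7 + V)
(-1444 + q(28, -23)) + R(49) = (-1444 + (-7 - 23)) - 2 = (-1444 - 30) - 2 = -1474 - 2 = -1476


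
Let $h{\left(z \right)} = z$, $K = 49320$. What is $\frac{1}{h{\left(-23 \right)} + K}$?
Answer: $\frac{1}{49297} \approx 2.0285 \cdot 10^{-5}$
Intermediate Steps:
$\frac{1}{h{\left(-23 \right)} + K} = \frac{1}{-23 + 49320} = \frac{1}{49297}$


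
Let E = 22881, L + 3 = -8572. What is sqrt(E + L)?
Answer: sqrt(14306) ≈ 119.61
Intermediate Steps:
L = -8575 (L = -3 - 8572 = -8575)
sqrt(E + L) = sqrt(22881 - 8575) = sqrt(14306)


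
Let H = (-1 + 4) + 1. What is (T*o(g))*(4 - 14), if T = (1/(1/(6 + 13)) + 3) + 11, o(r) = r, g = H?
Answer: -1320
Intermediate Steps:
H = 4 (H = 3 + 1 = 4)
g = 4
T = 33 (T = (1/(1/19) + 3) + 11 = (19 + 3) + 11 = 22 + 11 = 33)
(T*o(g))*(4 - 14) = (33*4)*(4 - 14) = 132*(-10) = -1320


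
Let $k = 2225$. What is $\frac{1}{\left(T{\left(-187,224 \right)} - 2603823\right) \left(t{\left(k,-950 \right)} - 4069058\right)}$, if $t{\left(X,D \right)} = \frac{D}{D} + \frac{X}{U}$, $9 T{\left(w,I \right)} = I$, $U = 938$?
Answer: $\frac{2814}{29814320866365701} \approx 9.4384 \cdot 10^{-14}$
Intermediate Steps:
$T{\left(w,I \right)} = \frac{I}{9}$
$t{\left(X,D \right)} = 1 + \frac{X}{938}$ ($t{\left(X,D \right)} = \frac{D}{D} + \frac{X}{938} = 1 + X \frac{1}{938} = 1 + \frac{X}{938}$)
$\frac{1}{\left(T{\left(-187,224 \right)} - 2603823\right) \left(t{\left(k,-950 \right)} - 4069058\right)} = \frac{1}{\left(\frac{1}{9} \cdot 224 - 2603823\right) \left(\left(1 + \frac{1}{938} \cdot 2225\right) - 4069058\right)} = \frac{1}{\left(\frac{224}{9} - 2603823\right) \left(\left(1 + \frac{2225}{938}\right) - 4069058\right)} = \frac{1}{\left(- \frac{23434183}{9}\right) \left(\frac{3163}{938} - 4069058\right)} = \frac{1}{\left(- \frac{23434183}{9}\right) \left(- \frac{3816773241}{938}\right)} = \frac{1}{\frac{29814320866365701}{2814}} = \frac{2814}{29814320866365701}$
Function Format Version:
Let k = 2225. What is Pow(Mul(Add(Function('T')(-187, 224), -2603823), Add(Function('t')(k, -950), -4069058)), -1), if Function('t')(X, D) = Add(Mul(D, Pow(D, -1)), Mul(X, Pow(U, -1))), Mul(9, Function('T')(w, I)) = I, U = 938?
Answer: Rational(2814, 29814320866365701) ≈ 9.4384e-14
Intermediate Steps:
Function('T')(w, I) = Mul(Rational(1, 9), I)
Function('t')(X, D) = Add(1, Mul(Rational(1, 938), X)) (Function('t')(X, D) = Add(Mul(D, Pow(D, -1)), Mul(X, Pow(938, -1))) = Add(1, Mul(X, Rational(1, 938))) = Add(1, Mul(Rational(1, 938), X)))
Pow(Mul(Add(Function('T')(-187, 224), -2603823), Add(Function('t')(k, -950), -4069058)), -1) = Pow(Mul(Add(Mul(Rational(1, 9), 224), -2603823), Add(Add(1, Mul(Rational(1, 938), 2225)), -4069058)), -1) = Pow(Mul(Add(Rational(224, 9), -2603823), Add(Add(1, Rational(2225, 938)), -4069058)), -1) = Pow(Mul(Rational(-23434183, 9), Add(Rational(3163, 938), -4069058)), -1) = Pow(Mul(Rational(-23434183, 9), Rational(-3816773241, 938)), -1) = Pow(Rational(29814320866365701, 2814), -1) = Rational(2814, 29814320866365701)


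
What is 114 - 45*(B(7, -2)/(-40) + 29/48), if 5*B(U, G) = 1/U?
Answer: 48633/560 ≈ 86.845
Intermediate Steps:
B(U, G) = 1/(5*U)
114 - 45*(B(7, -2)/(-40) + 29/48) = 114 - 45*(((1/5)/7)/(-40) + 29/48) = 114 - 45*(((1/5)*(1/7))*(-1/40) + 29*(1/48)) = 114 - 45*((1/35)*(-1/40) + 29/48) = 114 - 45*(-1/1400 + 29/48) = 114 - 45*5069/8400 = 114 - 15207/560 = 48633/560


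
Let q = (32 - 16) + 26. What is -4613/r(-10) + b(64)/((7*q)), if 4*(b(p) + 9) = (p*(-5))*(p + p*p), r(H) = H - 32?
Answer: -150259/147 ≈ -1022.2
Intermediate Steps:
r(H) = -32 + H
q = 42 (q = 16 + 26 = 42)
b(p) = -9 - 5*p*(p + p**2)/4 (b(p) = -9 + ((p*(-5))*(p + p*p))/4 = -9 + ((-5*p)*(p + p**2))/4 = -9 + (-5*p*(p + p**2))/4 = -9 - 5*p*(p + p**2)/4)
-4613/r(-10) + b(64)/((7*q)) = -4613/(-32 - 10) + (-9 - 5/4*64**2 - 5/4*64**3)/((7*42)) = -4613/(-42) + (-9 - 5/4*4096 - 5/4*262144)/294 = -4613*(-1/42) + (-9 - 5120 - 327680)*(1/294) = 659/6 - 332809*1/294 = 659/6 - 332809/294 = -150259/147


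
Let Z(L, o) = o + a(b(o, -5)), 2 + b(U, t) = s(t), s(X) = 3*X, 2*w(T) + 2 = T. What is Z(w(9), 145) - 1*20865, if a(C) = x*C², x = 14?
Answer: -16674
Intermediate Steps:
w(T) = -1 + T/2
b(U, t) = -2 + 3*t
a(C) = 14*C²
Z(L, o) = 4046 + o (Z(L, o) = o + 14*(-2 + 3*(-5))² = o + 14*(-2 - 15)² = o + 14*(-17)² = o + 14*289 = o + 4046 = 4046 + o)
Z(w(9), 145) - 1*20865 = (4046 + 145) - 1*20865 = 4191 - 20865 = -16674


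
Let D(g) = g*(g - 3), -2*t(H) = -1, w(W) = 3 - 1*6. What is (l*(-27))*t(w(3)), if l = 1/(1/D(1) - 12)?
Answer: 27/25 ≈ 1.0800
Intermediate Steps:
w(W) = -3 (w(W) = 3 - 6 = -3)
t(H) = 1/2 (t(H) = -1/2*(-1) = 1/2)
D(g) = g*(-3 + g)
l = -2/25 (l = 1/(1/(1*(-3 + 1)) - 12) = 1/(1/(1*(-2)) - 12) = 1/(1/(-2) - 12) = 1/(-1/2 - 12) = 1/(-25/2) = -2/25 ≈ -0.080000)
(l*(-27))*t(w(3)) = -2/25*(-27)*(1/2) = (54/25)*(1/2) = 27/25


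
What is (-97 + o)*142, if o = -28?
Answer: -17750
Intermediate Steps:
(-97 + o)*142 = (-97 - 28)*142 = -125*142 = -17750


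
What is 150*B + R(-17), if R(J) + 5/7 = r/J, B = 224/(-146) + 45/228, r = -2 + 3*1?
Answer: -66451933/330106 ≈ -201.30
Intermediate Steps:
r = 1 (r = -2 + 3 = 1)
B = -7417/5548 (B = 224*(-1/146) + 45*(1/228) = -112/73 + 15/76 = -7417/5548 ≈ -1.3369)
R(J) = -5/7 + 1/J
150*B + R(-17) = 150*(-7417/5548) + (-5/7 + 1/(-17)) = -556275/2774 + (-5/7 - 1/17) = -556275/2774 - 92/119 = -66451933/330106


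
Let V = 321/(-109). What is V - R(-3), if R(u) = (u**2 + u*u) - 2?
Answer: -2065/109 ≈ -18.945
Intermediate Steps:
R(u) = -2 + 2*u**2 (R(u) = (u**2 + u**2) - 2 = 2*u**2 - 2 = -2 + 2*u**2)
V = -321/109 (V = 321*(-1/109) = -321/109 ≈ -2.9450)
V - R(-3) = -321/109 - (-2 + 2*(-3)**2) = -321/109 - (-2 + 2*9) = -321/109 - (-2 + 18) = -321/109 - 1*16 = -321/109 - 16 = -2065/109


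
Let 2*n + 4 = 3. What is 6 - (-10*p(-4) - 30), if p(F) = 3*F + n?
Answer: -89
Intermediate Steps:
n = -1/2 (n = -2 + (1/2)*3 = -2 + 3/2 = -1/2 ≈ -0.50000)
p(F) = -1/2 + 3*F (p(F) = 3*F - 1/2 = -1/2 + 3*F)
6 - (-10*p(-4) - 30) = 6 - (-10*(-1/2 + 3*(-4)) - 30) = 6 - (-10*(-1/2 - 12) - 30) = 6 - (-10*(-25/2) - 30) = 6 - (125 - 30) = 6 - 1*95 = 6 - 95 = -89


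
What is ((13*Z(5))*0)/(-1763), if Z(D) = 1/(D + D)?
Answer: 0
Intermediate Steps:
Z(D) = 1/(2*D)
((13*Z(5))*0)/(-1763) = ((13*((1/2)/5))*0)/(-1763) = ((13*((1/2)*(1/5)))*0)*(-1/1763) = ((13*(1/10))*0)*(-1/1763) = ((13/10)*0)*(-1/1763) = 0*(-1/1763) = 0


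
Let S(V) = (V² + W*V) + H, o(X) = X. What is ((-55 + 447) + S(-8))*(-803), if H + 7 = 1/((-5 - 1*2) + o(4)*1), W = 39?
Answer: -329230/3 ≈ -1.0974e+5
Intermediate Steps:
H = -22/3 (H = -7 + 1/((-5 - 1*2) + 4*1) = -7 + 1/((-5 - 2) + 4) = -7 + 1/(-7 + 4) = -7 + 1/(-3) = -7 - ⅓ = -22/3 ≈ -7.3333)
S(V) = -22/3 + V² + 39*V (S(V) = (V² + 39*V) - 22/3 = -22/3 + V² + 39*V)
((-55 + 447) + S(-8))*(-803) = ((-55 + 447) + (-22/3 + (-8)² + 39*(-8)))*(-803) = (392 + (-22/3 + 64 - 312))*(-803) = (392 - 766/3)*(-803) = (410/3)*(-803) = -329230/3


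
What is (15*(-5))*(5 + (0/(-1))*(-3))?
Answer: -375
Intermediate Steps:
(15*(-5))*(5 + (0/(-1))*(-3)) = -75*(5 + (0*(-1))*(-3)) = -75*(5 + 0*(-3)) = -75*(5 + 0) = -75*5 = -375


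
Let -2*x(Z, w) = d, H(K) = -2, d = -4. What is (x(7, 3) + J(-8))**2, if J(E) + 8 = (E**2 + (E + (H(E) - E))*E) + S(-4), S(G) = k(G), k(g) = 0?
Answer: 5476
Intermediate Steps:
S(G) = 0
x(Z, w) = 2 (x(Z, w) = -1/2*(-4) = 2)
J(E) = -8 + E**2 - 2*E (J(E) = -8 + ((E**2 + (E + (-2 - E))*E) + 0) = -8 + ((E**2 - 2*E) + 0) = -8 + (E**2 - 2*E) = -8 + E**2 - 2*E)
(x(7, 3) + J(-8))**2 = (2 + (-8 + (-8)**2 - 2*(-8)))**2 = (2 + (-8 + 64 + 16))**2 = (2 + 72)**2 = 74**2 = 5476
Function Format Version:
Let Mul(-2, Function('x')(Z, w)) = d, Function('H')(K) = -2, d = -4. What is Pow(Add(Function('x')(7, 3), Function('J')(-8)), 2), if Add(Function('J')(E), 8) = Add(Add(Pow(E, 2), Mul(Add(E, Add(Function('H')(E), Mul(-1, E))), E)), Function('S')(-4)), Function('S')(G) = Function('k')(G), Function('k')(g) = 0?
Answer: 5476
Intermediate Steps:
Function('S')(G) = 0
Function('x')(Z, w) = 2 (Function('x')(Z, w) = Mul(Rational(-1, 2), -4) = 2)
Function('J')(E) = Add(-8, Pow(E, 2), Mul(-2, E)) (Function('J')(E) = Add(-8, Add(Add(Pow(E, 2), Mul(Add(E, Add(-2, Mul(-1, E))), E)), 0)) = Add(-8, Add(Add(Pow(E, 2), Mul(-2, E)), 0)) = Add(-8, Add(Pow(E, 2), Mul(-2, E))) = Add(-8, Pow(E, 2), Mul(-2, E)))
Pow(Add(Function('x')(7, 3), Function('J')(-8)), 2) = Pow(Add(2, Add(-8, Pow(-8, 2), Mul(-2, -8))), 2) = Pow(Add(2, Add(-8, 64, 16)), 2) = Pow(Add(2, 72), 2) = Pow(74, 2) = 5476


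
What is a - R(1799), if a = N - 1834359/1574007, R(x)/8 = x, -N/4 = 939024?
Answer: -1978258779925/524669 ≈ -3.7705e+6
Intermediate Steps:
N = -3756096 (N = -4*939024 = -3756096)
R(x) = 8*x
a = -1970707743677/524669 (a = -3756096 - 1834359/1574007 = -3756096 - 1*611453/524669 = -3756096 - 611453/524669 = -1970707743677/524669 ≈ -3.7561e+6)
a - R(1799) = -1970707743677/524669 - 8*1799 = -1970707743677/524669 - 1*14392 = -1970707743677/524669 - 14392 = -1978258779925/524669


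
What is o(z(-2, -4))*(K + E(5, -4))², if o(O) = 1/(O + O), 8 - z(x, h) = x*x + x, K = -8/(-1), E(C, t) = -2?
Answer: 3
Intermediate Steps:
K = 8 (K = -8*(-1) = 8)
z(x, h) = 8 - x - x² (z(x, h) = 8 - (x*x + x) = 8 - (x² + x) = 8 - (x + x²) = 8 + (-x - x²) = 8 - x - x²)
o(O) = 1/(2*O)
o(z(-2, -4))*(K + E(5, -4))² = (1/(2*(8 - 1*(-2) - 1*(-2)²)))*(8 - 2)² = (1/(2*(8 + 2 - 1*4)))*6² = (1/(2*(8 + 2 - 4)))*36 = ((½)/6)*36 = ((½)*(⅙))*36 = (1/12)*36 = 3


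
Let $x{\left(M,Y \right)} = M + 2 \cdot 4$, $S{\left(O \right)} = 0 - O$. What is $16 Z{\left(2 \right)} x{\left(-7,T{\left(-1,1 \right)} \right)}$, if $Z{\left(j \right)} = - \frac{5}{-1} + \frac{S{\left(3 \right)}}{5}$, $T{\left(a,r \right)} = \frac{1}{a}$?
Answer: $\frac{352}{5} \approx 70.4$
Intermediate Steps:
$S{\left(O \right)} = - O$
$x{\left(M,Y \right)} = 8 + M$ ($x{\left(M,Y \right)} = M + 8 = 8 + M$)
$Z{\left(j \right)} = \frac{22}{5}$ ($Z{\left(j \right)} = - \frac{5}{-1} + \frac{\left(-1\right) 3}{5} = \left(-5\right) \left(-1\right) - \frac{3}{5} = 5 - \frac{3}{5} = \frac{22}{5}$)
$16 Z{\left(2 \right)} x{\left(-7,T{\left(-1,1 \right)} \right)} = 16 \cdot \frac{22}{5} \left(8 - 7\right) = \frac{352}{5} \cdot 1 = \frac{352}{5}$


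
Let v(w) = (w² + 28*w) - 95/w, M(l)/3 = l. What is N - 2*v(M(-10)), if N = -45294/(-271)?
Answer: 33173/813 ≈ 40.803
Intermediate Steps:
M(l) = 3*l
v(w) = w² - 95/w + 28*w
N = 45294/271 (N = -45294*(-1/271) = 45294/271 ≈ 167.14)
N - 2*v(M(-10)) = 45294/271 - 2*(-95 + (3*(-10))²*(28 + 3*(-10)))/((3*(-10))) = 45294/271 - 2*(-95 + (-30)²*(28 - 30))/(-30) = 45294/271 - 2*(-(-95 + 900*(-2))/30) = 45294/271 - 2*(-(-95 - 1800)/30) = 45294/271 - 2*(-1/30*(-1895)) = 45294/271 - 2*379/6 = 45294/271 - 1*379/3 = 45294/271 - 379/3 = 33173/813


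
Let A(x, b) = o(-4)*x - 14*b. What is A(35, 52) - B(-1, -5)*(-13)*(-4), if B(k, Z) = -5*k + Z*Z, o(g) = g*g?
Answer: -1728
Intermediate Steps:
o(g) = g²
A(x, b) = -14*b + 16*x (A(x, b) = (-4)²*x - 14*b = 16*x - 14*b = -14*b + 16*x)
B(k, Z) = Z² - 5*k (B(k, Z) = -5*k + Z² = Z² - 5*k)
A(35, 52) - B(-1, -5)*(-13)*(-4) = (-14*52 + 16*35) - ((-5)² - 5*(-1))*(-13)*(-4) = (-728 + 560) - (25 + 5)*(-13)*(-4) = -168 - 30*(-13)*(-4) = -168 - (-390)*(-4) = -168 - 1*1560 = -168 - 1560 = -1728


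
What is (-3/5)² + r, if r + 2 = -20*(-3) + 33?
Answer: 2284/25 ≈ 91.360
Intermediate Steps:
r = 91 (r = -2 + (-20*(-3) + 33) = -2 + (60 + 33) = -2 + 93 = 91)
(-3/5)² + r = (-3/5)² + 91 = ((⅕)*(-3))² + 91 = (-⅗)² + 91 = 9/25 + 91 = 2284/25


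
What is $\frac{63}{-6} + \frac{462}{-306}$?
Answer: $- \frac{1225}{102} \approx -12.01$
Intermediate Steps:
$\frac{63}{-6} + \frac{462}{-306} = 63 \left(- \frac{1}{6}\right) + 462 \left(- \frac{1}{306}\right) = - \frac{21}{2} - \frac{77}{51} = - \frac{1225}{102}$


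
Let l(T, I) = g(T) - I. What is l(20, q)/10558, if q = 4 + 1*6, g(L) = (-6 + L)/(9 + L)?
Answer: -138/153091 ≈ -0.00090142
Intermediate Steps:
g(L) = (-6 + L)/(9 + L)
q = 10 (q = 4 + 6 = 10)
l(T, I) = -I + (-6 + T)/(9 + T) (l(T, I) = (-6 + T)/(9 + T) - I = -I + (-6 + T)/(9 + T))
l(20, q)/10558 = ((-6 + 20 - 1*10*(9 + 20))/(9 + 20))/10558 = ((-6 + 20 - 1*10*29)/29)*(1/10558) = ((-6 + 20 - 290)/29)*(1/10558) = ((1/29)*(-276))*(1/10558) = -276/29*1/10558 = -138/153091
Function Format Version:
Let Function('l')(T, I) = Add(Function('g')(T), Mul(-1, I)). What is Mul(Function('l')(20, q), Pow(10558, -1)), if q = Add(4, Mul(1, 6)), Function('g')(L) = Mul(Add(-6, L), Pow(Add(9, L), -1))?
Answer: Rational(-138, 153091) ≈ -0.00090142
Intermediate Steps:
Function('g')(L) = Mul(Pow(Add(9, L), -1), Add(-6, L))
q = 10 (q = Add(4, 6) = 10)
Function('l')(T, I) = Add(Mul(-1, I), Mul(Pow(Add(9, T), -1), Add(-6, T))) (Function('l')(T, I) = Add(Mul(Pow(Add(9, T), -1), Add(-6, T)), Mul(-1, I)) = Add(Mul(-1, I), Mul(Pow(Add(9, T), -1), Add(-6, T))))
Mul(Function('l')(20, q), Pow(10558, -1)) = Mul(Mul(Pow(Add(9, 20), -1), Add(-6, 20, Mul(-1, 10, Add(9, 20)))), Pow(10558, -1)) = Mul(Mul(Pow(29, -1), Add(-6, 20, Mul(-1, 10, 29))), Rational(1, 10558)) = Mul(Mul(Rational(1, 29), Add(-6, 20, -290)), Rational(1, 10558)) = Mul(Mul(Rational(1, 29), -276), Rational(1, 10558)) = Mul(Rational(-276, 29), Rational(1, 10558)) = Rational(-138, 153091)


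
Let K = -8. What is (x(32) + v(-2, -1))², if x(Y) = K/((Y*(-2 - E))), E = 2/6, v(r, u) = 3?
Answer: 7569/784 ≈ 9.6543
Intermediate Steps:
E = ⅓ (E = 2*(⅙) = ⅓ ≈ 0.33333)
x(Y) = 24/(7*Y) (x(Y) = -8*1/(Y*(-2 - 1*⅓)) = -8*1/(Y*(-2 - ⅓)) = -8*(-3/(7*Y)) = -(-24)/(7*Y) = 24/(7*Y))
(x(32) + v(-2, -1))² = ((24/7)/32 + 3)² = ((24/7)*(1/32) + 3)² = (3/28 + 3)² = (87/28)² = 7569/784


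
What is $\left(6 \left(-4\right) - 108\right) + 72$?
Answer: $-60$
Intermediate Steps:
$\left(6 \left(-4\right) - 108\right) + 72 = \left(-24 - 108\right) + 72 = -132 + 72 = -60$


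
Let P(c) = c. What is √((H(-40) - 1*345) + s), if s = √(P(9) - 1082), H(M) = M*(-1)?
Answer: √(-305 + I*√1073) ≈ 0.93648 + 17.489*I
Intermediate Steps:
H(M) = -M
s = I*√1073 (s = √(9 - 1082) = √(-1073) = I*√1073 ≈ 32.757*I)
√((H(-40) - 1*345) + s) = √((-1*(-40) - 1*345) + I*√1073) = √((40 - 345) + I*√1073) = √(-305 + I*√1073)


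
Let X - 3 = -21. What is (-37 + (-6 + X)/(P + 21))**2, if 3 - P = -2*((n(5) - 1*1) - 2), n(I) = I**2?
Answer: 403225/289 ≈ 1395.2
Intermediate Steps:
X = -18 (X = 3 - 21 = -18)
P = 47 (P = 3 - (-2)*((5**2 - 1*1) - 2) = 3 - (-2)*((25 - 1) - 2) = 3 - (-2)*(24 - 2) = 3 - (-2)*22 = 3 - 1*(-44) = 3 + 44 = 47)
(-37 + (-6 + X)/(P + 21))**2 = (-37 + (-6 - 18)/(47 + 21))**2 = (-37 - 24/68)**2 = (-37 - 24*1/68)**2 = (-37 - 6/17)**2 = (-635/17)**2 = 403225/289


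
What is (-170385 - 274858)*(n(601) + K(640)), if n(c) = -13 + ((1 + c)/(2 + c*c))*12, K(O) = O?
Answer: -33613101576905/120401 ≈ -2.7918e+8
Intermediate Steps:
n(c) = -13 + 12*(1 + c)/(2 + c**2) (n(c) = -13 + ((1 + c)/(2 + c**2))*12 = -13 + 12*(1 + c)/(2 + c**2))
(-170385 - 274858)*(n(601) + K(640)) = (-170385 - 274858)*((-14 - 13*601**2 + 12*601)/(2 + 601**2) + 640) = -445243*((-14 - 13*361201 + 7212)/(2 + 361201) + 640) = -445243*((-14 - 4695613 + 7212)/361203 + 640) = -445243*((1/361203)*(-4688415) + 640) = -445243*(-1562805/120401 + 640) = -445243*75493835/120401 = -33613101576905/120401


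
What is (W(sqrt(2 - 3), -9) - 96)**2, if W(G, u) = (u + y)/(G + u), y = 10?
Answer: (7881 + I)**2/6724 ≈ 9237.1 + 2.3441*I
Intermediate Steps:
W(G, u) = (10 + u)/(G + u) (W(G, u) = (u + 10)/(G + u) = (10 + u)/(G + u))
(W(sqrt(2 - 3), -9) - 96)**2 = ((10 - 9)/(sqrt(2 - 3) - 9) - 96)**2 = (1/(sqrt(-1) - 9) - 96)**2 = (1/(I - 9) - 96)**2 = (1/(-9 + I) - 96)**2 = (((-9 - I)/82)*1 - 96)**2 = ((-9 - I)/82 - 96)**2 = (-96 + (-9 - I)/82)**2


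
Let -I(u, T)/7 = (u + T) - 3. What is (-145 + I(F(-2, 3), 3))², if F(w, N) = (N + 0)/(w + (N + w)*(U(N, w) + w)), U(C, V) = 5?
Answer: 27556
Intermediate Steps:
F(w, N) = N/(w + (5 + w)*(N + w)) (F(w, N) = (N + 0)/(w + (N + w)*(5 + w)) = N/(w + (5 + w)*(N + w)))
I(u, T) = 21 - 7*T - 7*u (I(u, T) = -7*((u + T) - 3) = -7*((T + u) - 3) = -7*(-3 + T + u) = 21 - 7*T - 7*u)
(-145 + I(F(-2, 3), 3))² = (-145 + (21 - 7*3 - 21/((-2)² + 5*3 + 6*(-2) + 3*(-2))))² = (-145 + (21 - 21 - 21/(4 + 15 - 12 - 6)))² = (-145 + (21 - 21 - 21/1))² = (-145 + (21 - 21 - 21))² = (-145 - 21)² = (-166)² = 27556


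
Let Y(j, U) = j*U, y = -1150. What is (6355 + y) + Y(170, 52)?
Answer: 14045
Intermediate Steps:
Y(j, U) = U*j
(6355 + y) + Y(170, 52) = (6355 - 1150) + 52*170 = 5205 + 8840 = 14045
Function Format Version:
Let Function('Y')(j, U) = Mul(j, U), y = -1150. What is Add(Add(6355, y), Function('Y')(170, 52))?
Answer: 14045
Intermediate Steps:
Function('Y')(j, U) = Mul(U, j)
Add(Add(6355, y), Function('Y')(170, 52)) = Add(Add(6355, -1150), Mul(52, 170)) = Add(5205, 8840) = 14045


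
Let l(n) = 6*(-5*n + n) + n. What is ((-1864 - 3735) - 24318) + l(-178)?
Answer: -25823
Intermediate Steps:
l(n) = -23*n (l(n) = 6*(-4*n) + n = -24*n + n = -23*n)
((-1864 - 3735) - 24318) + l(-178) = ((-1864 - 3735) - 24318) - 23*(-178) = (-5599 - 24318) + 4094 = -29917 + 4094 = -25823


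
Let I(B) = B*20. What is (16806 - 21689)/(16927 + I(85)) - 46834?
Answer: -872381801/18627 ≈ -46834.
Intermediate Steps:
I(B) = 20*B
(16806 - 21689)/(16927 + I(85)) - 46834 = (16806 - 21689)/(16927 + 20*85) - 46834 = -4883/(16927 + 1700) - 46834 = -4883/18627 - 46834 = -872381801/18627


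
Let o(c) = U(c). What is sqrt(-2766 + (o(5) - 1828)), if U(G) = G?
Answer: I*sqrt(4589) ≈ 67.742*I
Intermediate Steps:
o(c) = c
sqrt(-2766 + (o(5) - 1828)) = sqrt(-2766 + (5 - 1828)) = sqrt(-2766 - 1823) = sqrt(-4589) = I*sqrt(4589)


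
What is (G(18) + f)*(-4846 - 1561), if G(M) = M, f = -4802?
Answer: 30651088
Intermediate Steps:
(G(18) + f)*(-4846 - 1561) = (18 - 4802)*(-4846 - 1561) = -4784*(-6407) = 30651088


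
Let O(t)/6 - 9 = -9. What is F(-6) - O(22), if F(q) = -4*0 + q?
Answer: -6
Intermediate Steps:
O(t) = 0 (O(t) = 54 + 6*(-9) = 54 - 54 = 0)
F(q) = q (F(q) = 0 + q = q)
F(-6) - O(22) = -6 - 1*0 = -6 + 0 = -6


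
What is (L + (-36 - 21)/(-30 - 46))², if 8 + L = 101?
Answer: 140625/16 ≈ 8789.1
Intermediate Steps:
L = 93 (L = -8 + 101 = 93)
(L + (-36 - 21)/(-30 - 46))² = (93 + (-36 - 21)/(-30 - 46))² = (93 - 57/(-76))² = (93 - 57*(-1/76))² = (93 + ¾)² = (375/4)² = 140625/16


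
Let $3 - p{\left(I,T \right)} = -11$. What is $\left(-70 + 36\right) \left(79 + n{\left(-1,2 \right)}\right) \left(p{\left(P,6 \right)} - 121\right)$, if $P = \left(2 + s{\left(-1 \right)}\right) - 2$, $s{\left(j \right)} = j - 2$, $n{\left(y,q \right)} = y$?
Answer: $283764$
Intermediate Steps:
$s{\left(j \right)} = -2 + j$
$P = -3$ ($P = \left(2 - 3\right) - 2 = -1 - 2 = -3$)
$p{\left(I,T \right)} = 14$ ($p{\left(I,T \right)} = 3 - -11 = 3 + 11 = 14$)
$\left(-70 + 36\right) \left(79 + n{\left(-1,2 \right)}\right) \left(p{\left(P,6 \right)} - 121\right) = \left(-70 + 36\right) \left(79 - 1\right) \left(14 - 121\right) = \left(-34\right) 78 \left(-107\right) = \left(-2652\right) \left(-107\right) = 283764$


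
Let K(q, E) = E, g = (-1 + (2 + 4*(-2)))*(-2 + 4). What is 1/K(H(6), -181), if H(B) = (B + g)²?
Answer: -1/181 ≈ -0.0055249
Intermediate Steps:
g = -14 (g = (-1 + (2 - 8))*2 = (-1 - 6)*2 = -7*2 = -14)
H(B) = (-14 + B)² (H(B) = (B - 14)² = (-14 + B)²)
1/K(H(6), -181) = 1/(-181) = -1/181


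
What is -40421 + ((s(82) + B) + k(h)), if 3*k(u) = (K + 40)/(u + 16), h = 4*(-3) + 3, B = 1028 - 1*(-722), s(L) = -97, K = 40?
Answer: -814048/21 ≈ -38764.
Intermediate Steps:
B = 1750 (B = 1028 + 722 = 1750)
h = -9 (h = -12 + 3 = -9)
k(u) = 80/(3*(16 + u)) (k(u) = ((40 + 40)/(u + 16))/3 = (80/(16 + u))/3 = 80/(3*(16 + u)))
-40421 + ((s(82) + B) + k(h)) = -40421 + ((-97 + 1750) + 80/(3*(16 - 9))) = -40421 + (1653 + (80/3)/7) = -40421 + (1653 + (80/3)*(1/7)) = -40421 + (1653 + 80/21) = -40421 + 34793/21 = -814048/21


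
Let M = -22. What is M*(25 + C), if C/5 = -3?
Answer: -220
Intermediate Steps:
C = -15 (C = 5*(-3) = -15)
M*(25 + C) = -22*(25 - 15) = -22*10 = -220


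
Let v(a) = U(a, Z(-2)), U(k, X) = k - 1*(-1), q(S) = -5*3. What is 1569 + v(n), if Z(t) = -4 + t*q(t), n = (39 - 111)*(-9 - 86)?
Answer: 8410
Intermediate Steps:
q(S) = -15
n = 6840 (n = -72*(-95) = 6840)
Z(t) = -4 - 15*t (Z(t) = -4 + t*(-15) = -4 - 15*t)
U(k, X) = 1 + k (U(k, X) = k + 1 = 1 + k)
v(a) = 1 + a
1569 + v(n) = 1569 + (1 + 6840) = 1569 + 6841 = 8410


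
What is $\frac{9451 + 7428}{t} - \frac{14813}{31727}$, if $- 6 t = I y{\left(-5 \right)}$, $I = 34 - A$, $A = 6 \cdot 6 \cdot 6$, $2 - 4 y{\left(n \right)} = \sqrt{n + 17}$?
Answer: $- \frac{1607908082}{2887157} - \frac{50637 \sqrt{3}}{91} \approx -1520.7$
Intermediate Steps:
$y{\left(n \right)} = \frac{1}{2} - \frac{\sqrt{17 + n}}{4}$ ($y{\left(n \right)} = \frac{1}{2} - \frac{\sqrt{n + 17}}{4} = \frac{1}{2} - \frac{\sqrt{17 + n}}{4}$)
$A = 216$ ($A = 36 \cdot 6 = 216$)
$I = -182$ ($I = 34 - 216 = -182$)
$t = \frac{91}{6} - \frac{91 \sqrt{3}}{6}$ ($t = - \frac{\left(-182\right) \left(\frac{1}{2} - \frac{\sqrt{17 - 5}}{4}\right)}{6} = - \frac{\left(-182\right) \left(\frac{1}{2} - \frac{\sqrt{12}}{4}\right)}{6} = - \frac{\left(-182\right) \left(\frac{1}{2} - \frac{2 \sqrt{3}}{4}\right)}{6} = - \frac{\left(-182\right) \left(\frac{1}{2} - \frac{\sqrt{3}}{2}\right)}{6} = - \frac{-91 + 91 \sqrt{3}}{6} = \frac{91}{6} - \frac{91 \sqrt{3}}{6} \approx -11.103$)
$\frac{9451 + 7428}{t} - \frac{14813}{31727} = \frac{9451 + 7428}{\frac{91}{6} - \frac{91 \sqrt{3}}{6}} - \frac{14813}{31727} = \frac{16879}{\frac{91}{6} - \frac{91 \sqrt{3}}{6}} - \frac{14813}{31727} = - \frac{14813}{31727} + \frac{16879}{\frac{91}{6} - \frac{91 \sqrt{3}}{6}}$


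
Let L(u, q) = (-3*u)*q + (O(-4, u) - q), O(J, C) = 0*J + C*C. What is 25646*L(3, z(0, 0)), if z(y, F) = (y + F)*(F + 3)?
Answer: 230814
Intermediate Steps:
z(y, F) = (3 + F)*(F + y) (z(y, F) = (F + y)*(3 + F) = (3 + F)*(F + y))
O(J, C) = C² (O(J, C) = 0 + C² = C²)
L(u, q) = u² - q - 3*q*u (L(u, q) = (-3*u)*q + (u² - q) = -3*q*u + (u² - q) = u² - q - 3*q*u)
25646*L(3, z(0, 0)) = 25646*(3² - (0² + 3*0 + 3*0 + 0*0) - 3*(0² + 3*0 + 3*0 + 0*0)*3) = 25646*(9 - (0 + 0 + 0 + 0) - 3*(0 + 0 + 0 + 0)*3) = 25646*(9 - 1*0 - 3*0*3) = 25646*(9 + 0 + 0) = 25646*9 = 230814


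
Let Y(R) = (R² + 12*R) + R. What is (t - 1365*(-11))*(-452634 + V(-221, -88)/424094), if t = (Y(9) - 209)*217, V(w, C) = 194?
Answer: -110184674592748/19277 ≈ -5.7159e+9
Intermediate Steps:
Y(R) = R² + 13*R
t = -2387 (t = (9*(13 + 9) - 209)*217 = (9*22 - 209)*217 = (198 - 209)*217 = -11*217 = -2387)
(t - 1365*(-11))*(-452634 + V(-221, -88)/424094) = (-2387 - 1365*(-11))*(-452634 + 194/424094) = (-2387 + 15015)*(-452634 + 194*(1/424094)) = 12628*(-452634 + 97/212047) = 12628*(-95979681701/212047) = -110184674592748/19277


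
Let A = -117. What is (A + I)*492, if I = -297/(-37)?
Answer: -1983744/37 ≈ -53615.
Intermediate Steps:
I = 297/37 (I = -297*(-1/37) = 297/37 ≈ 8.0270)
(A + I)*492 = (-117 + 297/37)*492 = -4032/37*492 = -1983744/37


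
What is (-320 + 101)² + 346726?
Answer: 394687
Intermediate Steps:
(-320 + 101)² + 346726 = (-219)² + 346726 = 47961 + 346726 = 394687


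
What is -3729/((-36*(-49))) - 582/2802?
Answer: -637517/274596 ≈ -2.3217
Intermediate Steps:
-3729/((-36*(-49))) - 582/2802 = -3729/1764 - 582*1/2802 = -3729*1/1764 - 97/467 = -1243/588 - 97/467 = -637517/274596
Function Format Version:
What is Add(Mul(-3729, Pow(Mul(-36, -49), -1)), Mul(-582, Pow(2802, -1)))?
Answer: Rational(-637517, 274596) ≈ -2.3217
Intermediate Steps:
Add(Mul(-3729, Pow(Mul(-36, -49), -1)), Mul(-582, Pow(2802, -1))) = Add(Mul(-3729, Pow(1764, -1)), Mul(-582, Rational(1, 2802))) = Add(Mul(-3729, Rational(1, 1764)), Rational(-97, 467)) = Add(Rational(-1243, 588), Rational(-97, 467)) = Rational(-637517, 274596)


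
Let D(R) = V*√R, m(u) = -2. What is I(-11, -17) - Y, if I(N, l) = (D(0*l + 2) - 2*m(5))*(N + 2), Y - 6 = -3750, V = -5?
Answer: 3708 + 45*√2 ≈ 3771.6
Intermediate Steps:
D(R) = -5*√R
Y = -3744 (Y = 6 - 3750 = -3744)
I(N, l) = (2 + N)*(4 - 5*√2) (I(N, l) = (-5*√(0*l + 2) - 2*(-2))*(N + 2) = (-5*√(0 + 2) + 4)*(2 + N) = (-5*√2 + 4)*(2 + N) = (4 - 5*√2)*(2 + N) = (2 + N)*(4 - 5*√2))
I(-11, -17) - Y = (8 - 10*√2 + 4*(-11) - 5*(-11)*√2) - 1*(-3744) = (8 - 10*√2 - 44 + 55*√2) + 3744 = (-36 + 45*√2) + 3744 = 3708 + 45*√2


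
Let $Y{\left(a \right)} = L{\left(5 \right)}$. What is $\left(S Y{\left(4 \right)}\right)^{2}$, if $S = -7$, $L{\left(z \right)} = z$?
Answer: $1225$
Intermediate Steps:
$Y{\left(a \right)} = 5$
$\left(S Y{\left(4 \right)}\right)^{2} = \left(\left(-7\right) 5\right)^{2} = \left(-35\right)^{2} = 1225$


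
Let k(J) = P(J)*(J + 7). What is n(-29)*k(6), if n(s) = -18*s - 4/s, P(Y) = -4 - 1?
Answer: -984230/29 ≈ -33939.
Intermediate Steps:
P(Y) = -5
k(J) = -35 - 5*J (k(J) = -5*(J + 7) = -5*(7 + J) = -35 - 5*J)
n(-29)*k(6) = (-18*(-29) - 4/(-29))*(-35 - 5*6) = (522 - 4*(-1/29))*(-35 - 30) = (522 + 4/29)*(-65) = (15142/29)*(-65) = -984230/29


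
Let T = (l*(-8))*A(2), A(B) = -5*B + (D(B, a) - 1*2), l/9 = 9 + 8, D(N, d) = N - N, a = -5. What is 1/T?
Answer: 1/14688 ≈ 6.8083e-5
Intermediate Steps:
D(N, d) = 0
l = 153 (l = 9*(9 + 8) = 9*17 = 153)
A(B) = -2 - 5*B (A(B) = -5*B + (0 - 1*2) = -5*B + (0 - 2) = -5*B - 2 = -2 - 5*B)
T = 14688 (T = (153*(-8))*(-2 - 5*2) = -1224*(-2 - 10) = -1224*(-12) = 14688)
1/T = 1/14688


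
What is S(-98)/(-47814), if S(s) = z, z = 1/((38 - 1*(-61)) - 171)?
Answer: 1/3442608 ≈ 2.9048e-7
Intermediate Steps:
z = -1/72 (z = 1/((38 + 61) - 171) = 1/(99 - 171) = 1/(-72) = -1/72 ≈ -0.013889)
S(s) = -1/72
S(-98)/(-47814) = -1/72/(-47814) = -1/72*(-1/47814) = 1/3442608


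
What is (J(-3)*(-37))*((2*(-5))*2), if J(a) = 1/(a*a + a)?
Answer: 370/3 ≈ 123.33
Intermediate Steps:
J(a) = 1/(a + a**2) (J(a) = 1/(a**2 + a) = 1/(a + a**2))
(J(-3)*(-37))*((2*(-5))*2) = ((1/((-3)*(1 - 3)))*(-37))*((2*(-5))*2) = (-1/3/(-2)*(-37))*(-10*2) = (-1/3*(-1/2)*(-37))*(-20) = ((1/6)*(-37))*(-20) = -37/6*(-20) = 370/3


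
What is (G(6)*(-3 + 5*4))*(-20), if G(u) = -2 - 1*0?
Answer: 680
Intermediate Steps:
G(u) = -2 (G(u) = -2 + 0 = -2)
(G(6)*(-3 + 5*4))*(-20) = -2*(-3 + 5*4)*(-20) = -2*(-3 + 20)*(-20) = -2*17*(-20) = -34*(-20) = 680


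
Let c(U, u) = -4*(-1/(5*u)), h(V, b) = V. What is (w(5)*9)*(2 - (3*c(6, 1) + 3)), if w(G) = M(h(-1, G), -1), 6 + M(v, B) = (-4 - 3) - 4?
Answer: 2601/5 ≈ 520.20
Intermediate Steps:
c(U, u) = 4/(5*u) (c(U, u) = -(-4)/(5*u) = 4/(5*u))
M(v, B) = -17 (M(v, B) = -6 + ((-4 - 3) - 4) = -6 + (-7 - 4) = -6 - 11 = -17)
w(G) = -17
(w(5)*9)*(2 - (3*c(6, 1) + 3)) = (-17*9)*(2 - (3*((⅘)/1) + 3)) = -153*(2 - (3*((⅘)*1) + 3)) = -153*(2 - (3*(⅘) + 3)) = -153*(2 - (12/5 + 3)) = -153*(2 - 1*27/5) = -153*(2 - 27/5) = -153*(-17/5) = 2601/5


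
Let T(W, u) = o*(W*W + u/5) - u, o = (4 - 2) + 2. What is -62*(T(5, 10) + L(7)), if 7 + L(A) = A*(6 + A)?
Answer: -11284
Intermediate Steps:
o = 4 (o = 2 + 2 = 4)
L(A) = -7 + A*(6 + A)
T(W, u) = 4*W² - u/5 (T(W, u) = 4*(W*W + u/5) - u = 4*(W² + u*(⅕)) - u = 4*(W² + u/5) - u = (4*W² + 4*u/5) - u = 4*W² - u/5)
-62*(T(5, 10) + L(7)) = -62*((4*5² - ⅕*10) + (-7 + 7² + 6*7)) = -62*((4*25 - 2) + (-7 + 49 + 42)) = -62*((100 - 2) + 84) = -62*(98 + 84) = -62*182 = -11284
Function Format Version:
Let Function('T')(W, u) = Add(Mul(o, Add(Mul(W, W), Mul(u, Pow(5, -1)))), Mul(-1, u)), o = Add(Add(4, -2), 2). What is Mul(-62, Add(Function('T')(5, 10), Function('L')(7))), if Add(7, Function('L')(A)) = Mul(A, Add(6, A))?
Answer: -11284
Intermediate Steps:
o = 4 (o = Add(2, 2) = 4)
Function('L')(A) = Add(-7, Mul(A, Add(6, A)))
Function('T')(W, u) = Add(Mul(4, Pow(W, 2)), Mul(Rational(-1, 5), u)) (Function('T')(W, u) = Add(Mul(4, Add(Mul(W, W), Mul(u, Pow(5, -1)))), Mul(-1, u)) = Add(Mul(4, Add(Pow(W, 2), Mul(u, Rational(1, 5)))), Mul(-1, u)) = Add(Mul(4, Add(Pow(W, 2), Mul(Rational(1, 5), u))), Mul(-1, u)) = Add(Add(Mul(4, Pow(W, 2)), Mul(Rational(4, 5), u)), Mul(-1, u)) = Add(Mul(4, Pow(W, 2)), Mul(Rational(-1, 5), u)))
Mul(-62, Add(Function('T')(5, 10), Function('L')(7))) = Mul(-62, Add(Add(Mul(4, Pow(5, 2)), Mul(Rational(-1, 5), 10)), Add(-7, Pow(7, 2), Mul(6, 7)))) = Mul(-62, Add(Add(Mul(4, 25), -2), Add(-7, 49, 42))) = Mul(-62, Add(Add(100, -2), 84)) = Mul(-62, Add(98, 84)) = Mul(-62, 182) = -11284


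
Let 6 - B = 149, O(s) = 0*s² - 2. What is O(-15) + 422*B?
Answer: -60348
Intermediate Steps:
O(s) = -2 (O(s) = 0 - 2 = -2)
B = -143 (B = 6 - 1*149 = 6 - 149 = -143)
O(-15) + 422*B = -2 + 422*(-143) = -2 - 60346 = -60348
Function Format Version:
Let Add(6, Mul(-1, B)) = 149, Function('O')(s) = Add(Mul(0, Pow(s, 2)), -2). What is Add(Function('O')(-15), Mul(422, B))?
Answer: -60348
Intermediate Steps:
Function('O')(s) = -2 (Function('O')(s) = Add(0, -2) = -2)
B = -143 (B = Add(6, Mul(-1, 149)) = Add(6, -149) = -143)
Add(Function('O')(-15), Mul(422, B)) = Add(-2, Mul(422, -143)) = Add(-2, -60346) = -60348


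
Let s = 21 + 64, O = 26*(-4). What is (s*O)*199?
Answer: -1759160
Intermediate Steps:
O = -104
s = 85
(s*O)*199 = (85*(-104))*199 = -8840*199 = -1759160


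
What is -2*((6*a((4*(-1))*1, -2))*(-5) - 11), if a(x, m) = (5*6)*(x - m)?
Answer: -3578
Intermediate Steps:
a(x, m) = -30*m + 30*x (a(x, m) = 30*(x - m) = -30*m + 30*x)
-2*((6*a((4*(-1))*1, -2))*(-5) - 11) = -2*((6*(-30*(-2) + 30*((4*(-1))*1)))*(-5) - 11) = -2*((6*(60 + 30*(-4*1)))*(-5) - 11) = -2*((6*(60 + 30*(-4)))*(-5) - 11) = -2*((6*(60 - 120))*(-5) - 11) = -2*((6*(-60))*(-5) - 11) = -2*(-360*(-5) - 11) = -2*(1800 - 11) = -2*1789 = -3578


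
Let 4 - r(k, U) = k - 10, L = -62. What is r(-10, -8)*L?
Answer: -1488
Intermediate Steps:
r(k, U) = 14 - k (r(k, U) = 4 - (k - 10) = 4 - (-10 + k) = 4 + (10 - k) = 14 - k)
r(-10, -8)*L = (14 - 1*(-10))*(-62) = (14 + 10)*(-62) = 24*(-62) = -1488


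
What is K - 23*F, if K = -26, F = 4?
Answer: -118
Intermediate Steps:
K - 23*F = -26 - 23*4 = -26 - 92 = -118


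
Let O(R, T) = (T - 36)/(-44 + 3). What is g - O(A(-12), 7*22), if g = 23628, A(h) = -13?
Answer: 968866/41 ≈ 23631.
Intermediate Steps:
O(R, T) = 36/41 - T/41 (O(R, T) = (-36 + T)/(-41) = (-36 + T)*(-1/41) = 36/41 - T/41)
g - O(A(-12), 7*22) = 23628 - (36/41 - 7*22/41) = 23628 - (36/41 - 1/41*154) = 23628 - (36/41 - 154/41) = 23628 - 1*(-118/41) = 23628 + 118/41 = 968866/41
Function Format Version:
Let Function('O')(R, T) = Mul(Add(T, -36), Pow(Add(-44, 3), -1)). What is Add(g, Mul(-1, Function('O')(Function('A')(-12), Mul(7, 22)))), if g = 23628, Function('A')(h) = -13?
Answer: Rational(968866, 41) ≈ 23631.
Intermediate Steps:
Function('O')(R, T) = Add(Rational(36, 41), Mul(Rational(-1, 41), T)) (Function('O')(R, T) = Mul(Add(-36, T), Pow(-41, -1)) = Mul(Add(-36, T), Rational(-1, 41)) = Add(Rational(36, 41), Mul(Rational(-1, 41), T)))
Add(g, Mul(-1, Function('O')(Function('A')(-12), Mul(7, 22)))) = Add(23628, Mul(-1, Add(Rational(36, 41), Mul(Rational(-1, 41), Mul(7, 22))))) = Add(23628, Mul(-1, Add(Rational(36, 41), Mul(Rational(-1, 41), 154)))) = Add(23628, Mul(-1, Add(Rational(36, 41), Rational(-154, 41)))) = Add(23628, Mul(-1, Rational(-118, 41))) = Add(23628, Rational(118, 41)) = Rational(968866, 41)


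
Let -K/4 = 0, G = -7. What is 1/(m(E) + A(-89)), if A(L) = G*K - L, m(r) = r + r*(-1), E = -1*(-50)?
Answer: 1/89 ≈ 0.011236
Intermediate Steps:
E = 50
m(r) = 0 (m(r) = r - r = 0)
K = 0 (K = -4*0 = 0)
A(L) = -L (A(L) = -7*0 - L = 0 - L = -L)
1/(m(E) + A(-89)) = 1/(0 - 1*(-89)) = 1/(0 + 89) = 1/89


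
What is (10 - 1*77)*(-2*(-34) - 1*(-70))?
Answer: -9246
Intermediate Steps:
(10 - 1*77)*(-2*(-34) - 1*(-70)) = (10 - 77)*(68 + 70) = -67*138 = -9246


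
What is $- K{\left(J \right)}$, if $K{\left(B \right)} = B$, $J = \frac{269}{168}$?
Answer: $- \frac{269}{168} \approx -1.6012$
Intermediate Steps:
$J = \frac{269}{168}$ ($J = 269 \cdot \frac{1}{168} = \frac{269}{168} \approx 1.6012$)
$- K{\left(J \right)} = \left(-1\right) \frac{269}{168} = - \frac{269}{168}$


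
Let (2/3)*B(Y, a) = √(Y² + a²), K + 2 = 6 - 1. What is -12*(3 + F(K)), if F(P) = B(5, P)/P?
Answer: -36 - 6*√34 ≈ -70.986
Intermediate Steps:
K = 3 (K = -2 + (6 - 1) = -2 + 5 = 3)
B(Y, a) = 3*√(Y² + a²)/2
F(P) = 3*√(25 + P²)/(2*P) (F(P) = (3*√(5² + P²)/2)/P = (3*√(25 + P²)/2)/P = 3*√(25 + P²)/(2*P))
-12*(3 + F(K)) = -12*(3 + (3/2)*√(25 + 3²)/3) = -12*(3 + (3/2)*(⅓)*√(25 + 9)) = -12*(3 + (3/2)*(⅓)*√34) = -12*(3 + √34/2) = -36 - 6*√34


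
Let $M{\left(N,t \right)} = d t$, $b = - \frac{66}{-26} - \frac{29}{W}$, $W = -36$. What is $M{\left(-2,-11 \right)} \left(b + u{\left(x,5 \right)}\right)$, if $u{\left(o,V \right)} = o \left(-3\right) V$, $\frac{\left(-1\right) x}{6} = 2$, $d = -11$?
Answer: $\frac{10382405}{468} \approx 22185.0$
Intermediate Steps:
$x = -12$ ($x = \left(-6\right) 2 = -12$)
$u{\left(o,V \right)} = - 3 V o$ ($u{\left(o,V \right)} = - 3 o V = - 3 V o$)
$b = \frac{1565}{468}$ ($b = - \frac{66}{-26} - \frac{29}{-36} = \left(-66\right) \left(- \frac{1}{26}\right) - - \frac{29}{36} = \frac{33}{13} + \frac{29}{36} = \frac{1565}{468} \approx 3.344$)
$M{\left(N,t \right)} = - 11 t$
$M{\left(-2,-11 \right)} \left(b + u{\left(x,5 \right)}\right) = \left(-11\right) \left(-11\right) \left(\frac{1565}{468} - 15 \left(-12\right)\right) = 121 \left(\frac{1565}{468} + 180\right) = 121 \cdot \frac{85805}{468} = \frac{10382405}{468}$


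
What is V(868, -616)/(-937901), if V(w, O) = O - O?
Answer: 0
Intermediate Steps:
V(w, O) = 0
V(868, -616)/(-937901) = 0/(-937901) = 0*(-1/937901) = 0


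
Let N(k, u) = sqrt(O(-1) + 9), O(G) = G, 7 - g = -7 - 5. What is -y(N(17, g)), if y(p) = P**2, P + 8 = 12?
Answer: -16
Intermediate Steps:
P = 4 (P = -8 + 12 = 4)
g = 19 (g = 7 - (-7 - 5) = 7 - 1*(-12) = 7 + 12 = 19)
N(k, u) = 2*sqrt(2) (N(k, u) = sqrt(-1 + 9) = sqrt(8) = 2*sqrt(2))
y(p) = 16 (y(p) = 4**2 = 16)
-y(N(17, g)) = -1*16 = -16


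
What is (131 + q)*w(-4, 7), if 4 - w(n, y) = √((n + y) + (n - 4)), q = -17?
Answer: 456 - 114*I*√5 ≈ 456.0 - 254.91*I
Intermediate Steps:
w(n, y) = 4 - √(-4 + y + 2*n) (w(n, y) = 4 - √((n + y) + (n - 4)) = 4 - √((n + y) + (-4 + n)) = 4 - √(-4 + y + 2*n))
(131 + q)*w(-4, 7) = (131 - 17)*(4 - √(-4 + 7 + 2*(-4))) = 114*(4 - √(-4 + 7 - 8)) = 114*(4 - √(-5)) = 114*(4 - I*√5) = 456 - 114*I*√5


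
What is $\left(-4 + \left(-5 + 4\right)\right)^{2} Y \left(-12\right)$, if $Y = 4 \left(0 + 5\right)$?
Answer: $-6000$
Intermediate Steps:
$Y = 20$ ($Y = 4 \cdot 5 = 20$)
$\left(-4 + \left(-5 + 4\right)\right)^{2} Y \left(-12\right) = \left(-4 + \left(-5 + 4\right)\right)^{2} \cdot 20 \left(-12\right) = \left(-4 - 1\right)^{2} \cdot 20 \left(-12\right) = \left(-5\right)^{2} \cdot 20 \left(-12\right) = 25 \cdot 20 \left(-12\right) = 500 \left(-12\right) = -6000$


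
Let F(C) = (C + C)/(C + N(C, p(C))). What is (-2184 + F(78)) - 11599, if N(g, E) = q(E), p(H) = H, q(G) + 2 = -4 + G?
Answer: -344549/25 ≈ -13782.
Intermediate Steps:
q(G) = -6 + G (q(G) = -2 + (-4 + G) = -6 + G)
N(g, E) = -6 + E
F(C) = 2*C/(-6 + 2*C) (F(C) = (C + C)/(C + (-6 + C)) = (2*C)/(-6 + 2*C) = 2*C/(-6 + 2*C))
(-2184 + F(78)) - 11599 = (-2184 + 78/(-3 + 78)) - 11599 = (-2184 + 78/75) - 11599 = (-2184 + 78*(1/75)) - 11599 = (-2184 + 26/25) - 11599 = -54574/25 - 11599 = -344549/25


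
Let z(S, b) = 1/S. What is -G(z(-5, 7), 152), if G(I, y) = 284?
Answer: -284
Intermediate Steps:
-G(z(-5, 7), 152) = -1*284 = -284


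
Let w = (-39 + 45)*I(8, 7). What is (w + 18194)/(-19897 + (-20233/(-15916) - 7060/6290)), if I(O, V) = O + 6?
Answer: -182984055592/199190640247 ≈ -0.91864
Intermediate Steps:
I(O, V) = 6 + O
w = 84 (w = (-39 + 45)*(6 + 8) = 6*14 = 84)
(w + 18194)/(-19897 + (-20233/(-15916) - 7060/6290)) = (84 + 18194)/(-19897 + (-20233/(-15916) - 7060/6290)) = 18278/(-19897 + (-20233*(-1/15916) - 7060*1/6290)) = 18278/(-19897 + (20233/15916 - 706/629)) = 18278/(-19897 + 1489861/10011164) = 18278/(-199190640247/10011164) = 18278*(-10011164/199190640247) = -182984055592/199190640247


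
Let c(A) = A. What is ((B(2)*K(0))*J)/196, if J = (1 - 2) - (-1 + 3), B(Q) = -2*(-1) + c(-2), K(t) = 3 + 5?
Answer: 0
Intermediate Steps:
K(t) = 8
B(Q) = 0 (B(Q) = -2*(-1) - 2 = 2 - 2 = 0)
J = -3 (J = -1 - 1*2 = -1 - 2 = -3)
((B(2)*K(0))*J)/196 = ((0*8)*(-3))/196 = (0*(-3))*(1/196) = 0*(1/196) = 0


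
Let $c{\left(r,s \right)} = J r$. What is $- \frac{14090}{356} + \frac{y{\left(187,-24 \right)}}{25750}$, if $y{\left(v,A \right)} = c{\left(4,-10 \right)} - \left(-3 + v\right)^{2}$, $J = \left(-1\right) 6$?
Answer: $- \frac{18743939}{458350} \approx -40.894$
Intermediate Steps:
$J = -6$
$c{\left(r,s \right)} = - 6 r$
$y{\left(v,A \right)} = -24 - \left(-3 + v\right)^{2}$ ($y{\left(v,A \right)} = \left(-6\right) 4 - \left(-3 + v\right)^{2} = -24 - \left(-3 + v\right)^{2}$)
$- \frac{14090}{356} + \frac{y{\left(187,-24 \right)}}{25750} = - \frac{14090}{356} + \frac{-24 - \left(-3 + 187\right)^{2}}{25750} = \left(-14090\right) \frac{1}{356} + \left(-24 - 184^{2}\right) \frac{1}{25750} = - \frac{7045}{178} + \left(-24 - 33856\right) \frac{1}{25750} = - \frac{7045}{178} - \frac{3388}{2575} = - \frac{18743939}{458350}$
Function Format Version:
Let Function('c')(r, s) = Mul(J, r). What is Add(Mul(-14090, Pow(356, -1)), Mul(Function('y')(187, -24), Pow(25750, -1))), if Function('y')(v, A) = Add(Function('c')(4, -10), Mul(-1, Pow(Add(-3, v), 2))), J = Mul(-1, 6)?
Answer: Rational(-18743939, 458350) ≈ -40.894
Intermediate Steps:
J = -6
Function('c')(r, s) = Mul(-6, r)
Function('y')(v, A) = Add(-24, Mul(-1, Pow(Add(-3, v), 2))) (Function('y')(v, A) = Add(Mul(-6, 4), Mul(-1, Pow(Add(-3, v), 2))) = Add(-24, Mul(-1, Pow(Add(-3, v), 2))))
Add(Mul(-14090, Pow(356, -1)), Mul(Function('y')(187, -24), Pow(25750, -1))) = Add(Mul(-14090, Pow(356, -1)), Mul(Add(-24, Mul(-1, Pow(Add(-3, 187), 2))), Pow(25750, -1))) = Add(Mul(-14090, Rational(1, 356)), Mul(Add(-24, Mul(-1, Pow(184, 2))), Rational(1, 25750))) = Add(Rational(-7045, 178), Mul(Add(-24, Mul(-1, 33856)), Rational(1, 25750))) = Add(Rational(-7045, 178), Mul(Add(-24, -33856), Rational(1, 25750))) = Add(Rational(-7045, 178), Mul(-33880, Rational(1, 25750))) = Add(Rational(-7045, 178), Rational(-3388, 2575)) = Rational(-18743939, 458350)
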